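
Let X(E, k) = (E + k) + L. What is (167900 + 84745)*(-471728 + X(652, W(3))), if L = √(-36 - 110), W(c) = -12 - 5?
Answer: -119019290985 + 252645*I*√146 ≈ -1.1902e+11 + 3.0527e+6*I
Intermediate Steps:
W(c) = -17
L = I*√146 (L = √(-146) = I*√146 ≈ 12.083*I)
X(E, k) = E + k + I*√146 (X(E, k) = (E + k) + I*√146 = E + k + I*√146)
(167900 + 84745)*(-471728 + X(652, W(3))) = (167900 + 84745)*(-471728 + (652 - 17 + I*√146)) = 252645*(-471728 + (635 + I*√146)) = 252645*(-471093 + I*√146) = -119019290985 + 252645*I*√146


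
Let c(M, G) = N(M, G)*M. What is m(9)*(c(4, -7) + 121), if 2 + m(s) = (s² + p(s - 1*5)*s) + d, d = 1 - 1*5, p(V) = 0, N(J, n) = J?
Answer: 10275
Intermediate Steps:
c(M, G) = M² (c(M, G) = M*M = M²)
d = -4 (d = 1 - 5 = -4)
m(s) = -6 + s² (m(s) = -2 + ((s² + 0*s) - 4) = -2 + ((s² + 0) - 4) = -2 + (s² - 4) = -2 + (-4 + s²) = -6 + s²)
m(9)*(c(4, -7) + 121) = (-6 + 9²)*(4² + 121) = (-6 + 81)*(16 + 121) = 75*137 = 10275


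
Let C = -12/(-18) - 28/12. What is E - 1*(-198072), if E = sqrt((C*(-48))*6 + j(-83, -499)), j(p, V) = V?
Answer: 198072 + I*sqrt(19) ≈ 1.9807e+5 + 4.3589*I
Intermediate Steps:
C = -5/3 (C = -12*(-1/18) - 28*1/12 = 2/3 - 7/3 = -5/3 ≈ -1.6667)
E = I*sqrt(19) (E = sqrt(-5/3*(-48)*6 - 499) = sqrt(80*6 - 499) = sqrt(480 - 499) = sqrt(-19) = I*sqrt(19) ≈ 4.3589*I)
E - 1*(-198072) = I*sqrt(19) - 1*(-198072) = I*sqrt(19) + 198072 = 198072 + I*sqrt(19)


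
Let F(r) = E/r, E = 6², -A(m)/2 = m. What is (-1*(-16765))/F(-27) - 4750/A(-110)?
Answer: -554195/44 ≈ -12595.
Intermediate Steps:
A(m) = -2*m
E = 36
F(r) = 36/r
(-1*(-16765))/F(-27) - 4750/A(-110) = (-1*(-16765))/((36/(-27))) - 4750/((-2*(-110))) = 16765/((36*(-1/27))) - 4750/220 = 16765/(-4/3) - 4750*1/220 = 16765*(-¾) - 475/22 = -50295/4 - 475/22 = -554195/44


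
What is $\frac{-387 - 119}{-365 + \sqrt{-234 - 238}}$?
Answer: $\frac{184690}{133697} + \frac{1012 i \sqrt{118}}{133697} \approx 1.3814 + 0.082224 i$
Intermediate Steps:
$\frac{-387 - 119}{-365 + \sqrt{-234 - 238}} = - \frac{506}{-365 + \sqrt{-472}} = - \frac{506}{-365 + 2 i \sqrt{118}}$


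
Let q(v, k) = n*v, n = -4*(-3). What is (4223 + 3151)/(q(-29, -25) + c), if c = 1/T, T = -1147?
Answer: -8457978/399157 ≈ -21.190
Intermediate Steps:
n = 12
q(v, k) = 12*v
c = -1/1147 (c = 1/(-1147) = -1/1147 ≈ -0.00087184)
(4223 + 3151)/(q(-29, -25) + c) = (4223 + 3151)/(12*(-29) - 1/1147) = 7374/(-348 - 1/1147) = 7374/(-399157/1147) = 7374*(-1147/399157) = -8457978/399157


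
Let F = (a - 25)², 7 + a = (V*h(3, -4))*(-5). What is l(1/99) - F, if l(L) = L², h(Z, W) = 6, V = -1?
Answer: -39203/9801 ≈ -3.9999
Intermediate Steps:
a = 23 (a = -7 - 1*6*(-5) = -7 - 6*(-5) = -7 + 30 = 23)
F = 4 (F = (23 - 25)² = (-2)² = 4)
l(1/99) - F = (1/99)² - 1*4 = (1/99)² - 4 = 1/9801 - 4 = -39203/9801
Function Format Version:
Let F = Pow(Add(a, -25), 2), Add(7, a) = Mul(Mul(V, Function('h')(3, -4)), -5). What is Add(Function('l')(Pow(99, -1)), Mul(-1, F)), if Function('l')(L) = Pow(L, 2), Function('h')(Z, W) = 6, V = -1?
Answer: Rational(-39203, 9801) ≈ -3.9999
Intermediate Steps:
a = 23 (a = Add(-7, Mul(Mul(-1, 6), -5)) = Add(-7, Mul(-6, -5)) = Add(-7, 30) = 23)
F = 4 (F = Pow(Add(23, -25), 2) = Pow(-2, 2) = 4)
Add(Function('l')(Pow(99, -1)), Mul(-1, F)) = Add(Pow(Pow(99, -1), 2), Mul(-1, 4)) = Add(Pow(Rational(1, 99), 2), -4) = Add(Rational(1, 9801), -4) = Rational(-39203, 9801)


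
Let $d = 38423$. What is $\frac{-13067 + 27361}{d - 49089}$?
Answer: $- \frac{7147}{5333} \approx -1.3401$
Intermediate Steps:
$\frac{-13067 + 27361}{d - 49089} = \frac{-13067 + 27361}{38423 - 49089} = \frac{14294}{-10666} = 14294 \left(- \frac{1}{10666}\right) = - \frac{7147}{5333}$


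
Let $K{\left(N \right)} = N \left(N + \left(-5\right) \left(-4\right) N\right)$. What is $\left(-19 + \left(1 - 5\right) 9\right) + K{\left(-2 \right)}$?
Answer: $29$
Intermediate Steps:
$K{\left(N \right)} = 21 N^{2}$ ($K{\left(N \right)} = N \left(N + 20 N\right) = N 21 N = 21 N^{2}$)
$\left(-19 + \left(1 - 5\right) 9\right) + K{\left(-2 \right)} = \left(-19 + \left(1 - 5\right) 9\right) + 21 \left(-2\right)^{2} = \left(-19 - 36\right) + 21 \cdot 4 = \left(-19 - 36\right) + 84 = -55 + 84 = 29$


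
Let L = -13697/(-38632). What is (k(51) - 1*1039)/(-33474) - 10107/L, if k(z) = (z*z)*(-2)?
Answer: -13069959126799/458493378 ≈ -28506.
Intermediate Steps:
k(z) = -2*z² (k(z) = z²*(-2) = -2*z²)
L = 13697/38632 (L = -13697*(-1/38632) = 13697/38632 ≈ 0.35455)
(k(51) - 1*1039)/(-33474) - 10107/L = (-2*51² - 1*1039)/(-33474) - 10107/13697/38632 = (-2*2601 - 1039)*(-1/33474) - 10107*38632/13697 = (-5202 - 1039)*(-1/33474) - 390453624/13697 = -6241*(-1/33474) - 390453624/13697 = 6241/33474 - 390453624/13697 = -13069959126799/458493378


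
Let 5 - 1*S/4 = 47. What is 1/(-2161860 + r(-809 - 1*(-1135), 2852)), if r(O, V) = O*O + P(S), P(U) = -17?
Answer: -1/2055601 ≈ -4.8648e-7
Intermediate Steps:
S = -168 (S = 20 - 4*47 = 20 - 188 = -168)
r(O, V) = -17 + O² (r(O, V) = O*O - 17 = O² - 17 = -17 + O²)
1/(-2161860 + r(-809 - 1*(-1135), 2852)) = 1/(-2161860 + (-17 + (-809 - 1*(-1135))²)) = 1/(-2161860 + (-17 + (-809 + 1135)²)) = 1/(-2161860 + (-17 + 326²)) = 1/(-2161860 + (-17 + 106276)) = 1/(-2161860 + 106259) = 1/(-2055601) = -1/2055601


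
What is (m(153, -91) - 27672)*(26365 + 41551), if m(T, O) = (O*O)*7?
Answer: 2057515220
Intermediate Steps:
m(T, O) = 7*O² (m(T, O) = O²*7 = 7*O²)
(m(153, -91) - 27672)*(26365 + 41551) = (7*(-91)² - 27672)*(26365 + 41551) = (7*8281 - 27672)*67916 = (57967 - 27672)*67916 = 30295*67916 = 2057515220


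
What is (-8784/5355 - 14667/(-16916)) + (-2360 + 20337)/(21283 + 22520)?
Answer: -159986498713/440878071060 ≈ -0.36288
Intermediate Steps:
(-8784/5355 - 14667/(-16916)) + (-2360 + 20337)/(21283 + 22520) = (-8784*1/5355 - 14667*(-1/16916)) + 17977/43803 = (-976/595 + 14667/16916) + 17977*(1/43803) = -7783151/10065020 + 17977/43803 = -159986498713/440878071060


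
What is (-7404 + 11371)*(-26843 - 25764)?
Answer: -208691969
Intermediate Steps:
(-7404 + 11371)*(-26843 - 25764) = 3967*(-52607) = -208691969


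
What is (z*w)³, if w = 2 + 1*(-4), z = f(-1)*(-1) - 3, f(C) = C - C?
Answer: 216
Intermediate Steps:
f(C) = 0
z = -3 (z = 0*(-1) - 3 = 0 - 3 = -3)
w = -2 (w = 2 - 4 = -2)
(z*w)³ = (-3*(-2))³ = 6³ = 216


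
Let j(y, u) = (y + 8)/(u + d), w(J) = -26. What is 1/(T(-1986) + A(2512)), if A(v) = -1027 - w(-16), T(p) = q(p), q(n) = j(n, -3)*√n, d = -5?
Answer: -8008/979290161 - 1978*I*√1986/979290161 ≈ -8.1773e-6 - 9.0013e-5*I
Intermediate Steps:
j(y, u) = (8 + y)/(-5 + u) (j(y, u) = (y + 8)/(u - 5) = (8 + y)/(-5 + u))
q(n) = √n*(-1 - n/8) (q(n) = ((8 + n)/(-5 - 3))*√n = ((8 + n)/(-8))*√n = (-(8 + n)/8)*√n = (-1 - n/8)*√n = √n*(-1 - n/8))
T(p) = √p*(-8 - p)/8
A(v) = -1001 (A(v) = -1027 - 1*(-26) = -1027 + 26 = -1001)
1/(T(-1986) + A(2512)) = 1/(√(-1986)*(-8 - 1*(-1986))/8 - 1001) = 1/((I*√1986)*(-8 + 1986)/8 - 1001) = 1/((⅛)*(I*√1986)*1978 - 1001) = 1/(989*I*√1986/4 - 1001) = 1/(-1001 + 989*I*√1986/4)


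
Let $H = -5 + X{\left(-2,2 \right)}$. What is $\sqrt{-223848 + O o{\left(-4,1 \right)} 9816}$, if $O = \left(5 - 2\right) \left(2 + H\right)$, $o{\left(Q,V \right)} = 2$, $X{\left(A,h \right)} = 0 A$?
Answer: $6 i \sqrt{11126} \approx 632.88 i$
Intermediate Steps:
$X{\left(A,h \right)} = 0$
$H = -5$ ($H = -5 + 0 = -5$)
$O = -9$ ($O = \left(5 - 2\right) \left(2 - 5\right) = 3 \left(-3\right) = -9$)
$\sqrt{-223848 + O o{\left(-4,1 \right)} 9816} = \sqrt{-223848 + \left(-9\right) 2 \cdot 9816} = \sqrt{-223848 - 176688} = \sqrt{-400536} = 6 i \sqrt{11126}$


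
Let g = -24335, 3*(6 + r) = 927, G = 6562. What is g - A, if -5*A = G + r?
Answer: -22962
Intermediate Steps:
r = 303 (r = -6 + (⅓)*927 = -6 + 309 = 303)
A = -1373 (A = -(6562 + 303)/5 = -⅕*6865 = -1373)
g - A = -24335 - 1*(-1373) = -24335 + 1373 = -22962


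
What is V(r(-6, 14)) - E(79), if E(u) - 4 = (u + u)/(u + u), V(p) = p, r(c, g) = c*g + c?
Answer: -95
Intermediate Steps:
r(c, g) = c + c*g
E(u) = 5 (E(u) = 4 + (u + u)/(u + u) = 4 + (2*u)/((2*u)) = 4 + (2*u)*(1/(2*u)) = 4 + 1 = 5)
V(r(-6, 14)) - E(79) = -6*(1 + 14) - 1*5 = -6*15 - 5 = -90 - 5 = -95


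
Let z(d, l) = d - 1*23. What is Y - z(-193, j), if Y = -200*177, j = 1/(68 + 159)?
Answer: -35184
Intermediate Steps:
j = 1/227 ≈ 0.0044053
z(d, l) = -23 + d (z(d, l) = d - 23 = -23 + d)
Y = -35400
Y - z(-193, j) = -35400 - (-23 - 193) = -35400 - 1*(-216) = -35400 + 216 = -35184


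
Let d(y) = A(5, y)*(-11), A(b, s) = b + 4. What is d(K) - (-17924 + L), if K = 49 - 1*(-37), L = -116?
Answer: 17941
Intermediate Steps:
A(b, s) = 4 + b
K = 86 (K = 49 + 37 = 86)
d(y) = -99 (d(y) = (4 + 5)*(-11) = 9*(-11) = -99)
d(K) - (-17924 + L) = -99 - (-17924 - 116) = -99 - 1*(-18040) = -99 + 18040 = 17941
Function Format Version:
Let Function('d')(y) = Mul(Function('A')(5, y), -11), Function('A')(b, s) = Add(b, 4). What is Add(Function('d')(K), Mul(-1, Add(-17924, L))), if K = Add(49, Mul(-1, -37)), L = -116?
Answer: 17941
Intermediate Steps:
Function('A')(b, s) = Add(4, b)
K = 86 (K = Add(49, 37) = 86)
Function('d')(y) = -99 (Function('d')(y) = Mul(Add(4, 5), -11) = Mul(9, -11) = -99)
Add(Function('d')(K), Mul(-1, Add(-17924, L))) = Add(-99, Mul(-1, Add(-17924, -116))) = Add(-99, Mul(-1, -18040)) = Add(-99, 18040) = 17941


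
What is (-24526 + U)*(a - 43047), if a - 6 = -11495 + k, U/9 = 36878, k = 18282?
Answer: -11143609504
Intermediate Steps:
U = 331902 (U = 9*36878 = 331902)
a = 6793 (a = 6 + (-11495 + 18282) = 6 + 6787 = 6793)
(-24526 + U)*(a - 43047) = (-24526 + 331902)*(6793 - 43047) = 307376*(-36254) = -11143609504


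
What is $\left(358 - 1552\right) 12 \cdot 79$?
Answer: $-1131912$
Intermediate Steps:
$\left(358 - 1552\right) 12 \cdot 79 = \left(-1194\right) 948 = -1131912$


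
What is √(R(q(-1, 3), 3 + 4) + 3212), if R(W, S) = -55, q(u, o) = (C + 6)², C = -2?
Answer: √3157 ≈ 56.187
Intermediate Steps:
q(u, o) = 16 (q(u, o) = (-2 + 6)² = 4² = 16)
√(R(q(-1, 3), 3 + 4) + 3212) = √(-55 + 3212) = √3157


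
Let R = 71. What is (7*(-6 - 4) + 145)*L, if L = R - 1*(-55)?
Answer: 9450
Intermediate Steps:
L = 126 (L = 71 - 1*(-55) = 71 + 55 = 126)
(7*(-6 - 4) + 145)*L = (7*(-6 - 4) + 145)*126 = (7*(-10) + 145)*126 = (-70 + 145)*126 = 75*126 = 9450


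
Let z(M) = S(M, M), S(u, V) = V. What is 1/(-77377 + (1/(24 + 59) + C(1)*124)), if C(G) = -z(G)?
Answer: -83/6432582 ≈ -1.2903e-5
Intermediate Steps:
z(M) = M
C(G) = -G
1/(-77377 + (1/(24 + 59) + C(1)*124)) = 1/(-77377 + (1/(24 + 59) - 1*1*124)) = 1/(-77377 + (1/83 - 1*124)) = 1/(-77377 + (1/83 - 124)) = 1/(-77377 - 10291/83) = 1/(-6432582/83) = -83/6432582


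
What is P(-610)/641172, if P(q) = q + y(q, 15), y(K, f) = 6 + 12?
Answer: -148/160293 ≈ -0.00092331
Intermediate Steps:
y(K, f) = 18
P(q) = 18 + q (P(q) = q + 18 = 18 + q)
P(-610)/641172 = (18 - 610)/641172 = -592*1/641172 = -148/160293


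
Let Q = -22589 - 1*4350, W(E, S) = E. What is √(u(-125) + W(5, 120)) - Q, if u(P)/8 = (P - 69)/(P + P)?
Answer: 26939 + √7005/25 ≈ 26942.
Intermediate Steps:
Q = -26939 (Q = -22589 - 4350 = -26939)
u(P) = 4*(-69 + P)/P (u(P) = 8*((P - 69)/(P + P)) = 8*((-69 + P)/((2*P))) = 8*((-69 + P)*(1/(2*P))) = 8*((-69 + P)/(2*P)) = 4*(-69 + P)/P)
√(u(-125) + W(5, 120)) - Q = √((4 - 276/(-125)) + 5) - 1*(-26939) = √((4 - 276*(-1/125)) + 5) + 26939 = √((4 + 276/125) + 5) + 26939 = √(776/125 + 5) + 26939 = √(1401/125) + 26939 = √7005/25 + 26939 = 26939 + √7005/25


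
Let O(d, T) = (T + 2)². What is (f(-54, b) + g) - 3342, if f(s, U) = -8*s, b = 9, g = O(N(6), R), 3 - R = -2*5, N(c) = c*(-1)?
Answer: -2685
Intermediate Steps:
N(c) = -c
R = 13 (R = 3 - (-2)*5 = 3 - 1*(-10) = 3 + 10 = 13)
O(d, T) = (2 + T)²
g = 225 (g = (2 + 13)² = 15² = 225)
(f(-54, b) + g) - 3342 = (-8*(-54) + 225) - 3342 = (432 + 225) - 3342 = 657 - 3342 = -2685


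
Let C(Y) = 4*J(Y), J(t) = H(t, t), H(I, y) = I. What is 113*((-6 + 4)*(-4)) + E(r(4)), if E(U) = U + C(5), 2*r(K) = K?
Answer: 926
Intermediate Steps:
r(K) = K/2
J(t) = t
C(Y) = 4*Y
E(U) = 20 + U (E(U) = U + 4*5 = U + 20 = 20 + U)
113*((-6 + 4)*(-4)) + E(r(4)) = 113*((-6 + 4)*(-4)) + (20 + (½)*4) = 113*(-2*(-4)) + (20 + 2) = 113*8 + 22 = 904 + 22 = 926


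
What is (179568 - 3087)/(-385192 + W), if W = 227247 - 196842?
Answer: -176481/354787 ≈ -0.49743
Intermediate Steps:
W = 30405
(179568 - 3087)/(-385192 + W) = (179568 - 3087)/(-385192 + 30405) = 176481/(-354787) = 176481*(-1/354787) = -176481/354787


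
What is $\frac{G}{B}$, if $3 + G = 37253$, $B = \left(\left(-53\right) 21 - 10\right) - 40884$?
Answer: $- \frac{37250}{42007} \approx -0.88676$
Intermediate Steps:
$B = -42007$ ($B = \left(-1113 - 10\right) - 40884 = -1123 - 40884 = -42007$)
$G = 37250$ ($G = -3 + 37253 = 37250$)
$\frac{G}{B} = \frac{37250}{-42007} = 37250 \left(- \frac{1}{42007}\right) = - \frac{37250}{42007}$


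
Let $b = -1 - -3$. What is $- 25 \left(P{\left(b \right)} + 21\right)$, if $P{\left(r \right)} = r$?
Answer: $-575$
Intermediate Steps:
$b = 2$ ($b = -1 + 3 = 2$)
$- 25 \left(P{\left(b \right)} + 21\right) = - 25 \left(2 + 21\right) = \left(-25\right) 23 = -575$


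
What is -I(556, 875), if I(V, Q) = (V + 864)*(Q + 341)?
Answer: -1726720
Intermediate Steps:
I(V, Q) = (341 + Q)*(864 + V) (I(V, Q) = (864 + V)*(341 + Q) = (341 + Q)*(864 + V))
-I(556, 875) = -(294624 + 341*556 + 864*875 + 875*556) = -(294624 + 189596 + 756000 + 486500) = -1*1726720 = -1726720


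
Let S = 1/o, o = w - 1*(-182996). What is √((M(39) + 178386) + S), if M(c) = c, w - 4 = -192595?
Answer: √16426523651030/9595 ≈ 422.40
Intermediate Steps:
w = -192591 (w = 4 - 192595 = -192591)
o = -9595 (o = -192591 - 1*(-182996) = -192591 + 182996 = -9595)
S = -1/9595 (S = 1/(-9595) = -1/9595 ≈ -0.00010422)
√((M(39) + 178386) + S) = √((39 + 178386) - 1/9595) = √(178425 - 1/9595) = √(1711987874/9595) = √16426523651030/9595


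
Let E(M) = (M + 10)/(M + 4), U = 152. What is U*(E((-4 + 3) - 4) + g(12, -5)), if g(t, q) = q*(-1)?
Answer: 0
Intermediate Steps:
g(t, q) = -q
E(M) = (10 + M)/(4 + M)
U*(E((-4 + 3) - 4) + g(12, -5)) = 152*((10 + ((-4 + 3) - 4))/(4 + ((-4 + 3) - 4)) - 1*(-5)) = 152*((10 + (-1 - 4))/(4 + (-1 - 4)) + 5) = 152*((10 - 5)/(4 - 5) + 5) = 152*(5/(-1) + 5) = 152*(-1*5 + 5) = 152*(-5 + 5) = 152*0 = 0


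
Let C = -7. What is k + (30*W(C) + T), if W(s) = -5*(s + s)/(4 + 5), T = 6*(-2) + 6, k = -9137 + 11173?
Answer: 6790/3 ≈ 2263.3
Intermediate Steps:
k = 2036
T = -6 (T = -12 + 6 = -6)
W(s) = -10*s/9 (W(s) = -5*2*s/9 = -10*s/9)
k + (30*W(C) + T) = 2036 + (30*(-10/9*(-7)) - 6) = 2036 + (30*(70/9) - 6) = 2036 + (700/3 - 6) = 2036 + 682/3 = 6790/3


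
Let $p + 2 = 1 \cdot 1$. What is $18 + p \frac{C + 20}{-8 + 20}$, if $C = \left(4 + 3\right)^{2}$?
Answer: $\frac{49}{4} \approx 12.25$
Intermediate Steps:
$C = 49$ ($C = 7^{2} = 49$)
$p = -1$ ($p = -2 + 1 \cdot 1 = -2 + 1 = -1$)
$18 + p \frac{C + 20}{-8 + 20} = 18 - \frac{49 + 20}{-8 + 20} = 18 - \frac{69}{12} = 18 - 69 \cdot \frac{1}{12} = 18 - \frac{23}{4} = \frac{49}{4}$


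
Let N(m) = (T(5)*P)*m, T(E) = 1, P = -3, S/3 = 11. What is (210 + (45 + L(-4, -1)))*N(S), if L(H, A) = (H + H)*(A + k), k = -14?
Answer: -37125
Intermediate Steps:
S = 33 (S = 3*11 = 33)
L(H, A) = 2*H*(-14 + A) (L(H, A) = (H + H)*(A - 14) = (2*H)*(-14 + A) = 2*H*(-14 + A))
N(m) = -3*m (N(m) = (1*(-3))*m = -3*m)
(210 + (45 + L(-4, -1)))*N(S) = (210 + (45 + 2*(-4)*(-14 - 1)))*(-3*33) = (210 + (45 + 2*(-4)*(-15)))*(-99) = (210 + (45 + 120))*(-99) = (210 + 165)*(-99) = 375*(-99) = -37125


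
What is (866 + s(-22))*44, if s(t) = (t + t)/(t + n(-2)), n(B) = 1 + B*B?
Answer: 649704/17 ≈ 38218.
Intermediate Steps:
n(B) = 1 + B²
s(t) = 2*t/(5 + t) (s(t) = (t + t)/(t + (1 + (-2)²)) = (2*t)/(t + (1 + 4)) = (2*t)/(t + 5) = (2*t)/(5 + t) = 2*t/(5 + t))
(866 + s(-22))*44 = (866 + 2*(-22)/(5 - 22))*44 = (866 + 2*(-22)/(-17))*44 = (866 + 2*(-22)*(-1/17))*44 = (866 + 44/17)*44 = (14766/17)*44 = 649704/17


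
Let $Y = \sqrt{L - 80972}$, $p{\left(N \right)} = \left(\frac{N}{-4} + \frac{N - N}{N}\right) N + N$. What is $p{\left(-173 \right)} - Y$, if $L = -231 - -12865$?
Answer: $- \frac{30621}{4} - i \sqrt{68338} \approx -7655.3 - 261.42 i$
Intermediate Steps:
$p{\left(N \right)} = N - \frac{N^{2}}{4}$ ($p{\left(N \right)} = \left(N \left(- \frac{1}{4}\right) + \frac{0}{N}\right) N + N = \left(- \frac{N}{4} + 0\right) N + N = - \frac{N}{4} N + N = - \frac{N^{2}}{4} + N = N - \frac{N^{2}}{4}$)
$L = 12634$ ($L = -231 + 12865 = 12634$)
$Y = i \sqrt{68338}$ ($Y = \sqrt{12634 - 80972} = \sqrt{-68338} = i \sqrt{68338} \approx 261.42 i$)
$p{\left(-173 \right)} - Y = \frac{1}{4} \left(-173\right) \left(4 - -173\right) - i \sqrt{68338} = \frac{1}{4} \left(-173\right) \left(4 + 173\right) - i \sqrt{68338} = \frac{1}{4} \left(-173\right) 177 - i \sqrt{68338} = - \frac{30621}{4} - i \sqrt{68338}$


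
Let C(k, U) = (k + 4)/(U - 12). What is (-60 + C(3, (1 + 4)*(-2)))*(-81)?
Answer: 107487/22 ≈ 4885.8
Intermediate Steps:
C(k, U) = (4 + k)/(-12 + U)
(-60 + C(3, (1 + 4)*(-2)))*(-81) = (-60 + (4 + 3)/(-12 + (1 + 4)*(-2)))*(-81) = (-60 + 7/(-12 + 5*(-2)))*(-81) = (-60 + 7/(-12 - 10))*(-81) = (-60 + 7/(-22))*(-81) = (-60 - 1/22*7)*(-81) = (-60 - 7/22)*(-81) = -1327/22*(-81) = 107487/22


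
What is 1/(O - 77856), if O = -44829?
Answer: -1/122685 ≈ -8.1509e-6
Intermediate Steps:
1/(O - 77856) = 1/(-44829 - 77856) = 1/(-122685) = -1/122685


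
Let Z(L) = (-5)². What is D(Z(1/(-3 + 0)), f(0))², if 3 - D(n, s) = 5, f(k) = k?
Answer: 4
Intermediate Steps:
Z(L) = 25
D(n, s) = -2 (D(n, s) = 3 - 1*5 = 3 - 5 = -2)
D(Z(1/(-3 + 0)), f(0))² = (-2)² = 4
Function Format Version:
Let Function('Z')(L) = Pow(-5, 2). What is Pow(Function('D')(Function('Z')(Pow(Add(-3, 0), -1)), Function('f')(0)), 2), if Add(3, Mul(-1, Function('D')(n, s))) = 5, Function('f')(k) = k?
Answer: 4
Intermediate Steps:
Function('Z')(L) = 25
Function('D')(n, s) = -2 (Function('D')(n, s) = Add(3, Mul(-1, 5)) = Add(3, -5) = -2)
Pow(Function('D')(Function('Z')(Pow(Add(-3, 0), -1)), Function('f')(0)), 2) = Pow(-2, 2) = 4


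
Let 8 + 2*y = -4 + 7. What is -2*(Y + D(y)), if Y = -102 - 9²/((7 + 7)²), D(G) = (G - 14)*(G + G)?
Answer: 3903/98 ≈ 39.827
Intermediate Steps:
y = -5/2 (y = -4 + (-4 + 7)/2 = -4 + (½)*3 = -4 + 3/2 = -5/2 ≈ -2.5000)
D(G) = 2*G*(-14 + G) (D(G) = (-14 + G)*(2*G) = 2*G*(-14 + G))
Y = -20073/196 (Y = -102 - 81/(14²) = -102 - 81/196 = -20073/196 ≈ -102.41)
-2*(Y + D(y)) = -2*(-20073/196 + 2*(-5/2)*(-14 - 5/2)) = -2*(-20073/196 + 2*(-5/2)*(-33/2)) = -2*(-20073/196 + 165/2) = -2*(-3903/196) = 3903/98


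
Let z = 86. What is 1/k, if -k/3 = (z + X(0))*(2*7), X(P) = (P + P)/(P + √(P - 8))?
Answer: -1/3612 ≈ -0.00027685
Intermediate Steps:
X(P) = 2*P/(P + √(-8 + P)) (X(P) = (2*P)/(P + √(-8 + P)) = 2*P/(P + √(-8 + P)))
k = -3612 (k = -3*(86 + 2*0/(0 + √(-8 + 0)))*2*7 = -3*(86 + 2*0/(0 + √(-8)))*14 = -3*(86 + 2*0/(0 + 2*I*√2))*14 = -3*(86 + 2*0/(2*I*√2))*14 = -3*(86 + 2*0*(-I*√2/4))*14 = -3*(86 + 0)*14 = -258*14 = -3*1204 = -3612)
1/k = 1/(-3612) = -1/3612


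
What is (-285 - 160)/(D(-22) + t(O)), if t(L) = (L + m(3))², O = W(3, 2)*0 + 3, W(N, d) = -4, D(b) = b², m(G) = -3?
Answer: -445/484 ≈ -0.91942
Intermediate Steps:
O = 3 (O = -4*0 + 3 = 0 + 3 = 3)
t(L) = (-3 + L)² (t(L) = (L - 3)² = (-3 + L)²)
(-285 - 160)/(D(-22) + t(O)) = (-285 - 160)/((-22)² + (-3 + 3)²) = -445/(484 + 0²) = -445/(484 + 0) = -445/484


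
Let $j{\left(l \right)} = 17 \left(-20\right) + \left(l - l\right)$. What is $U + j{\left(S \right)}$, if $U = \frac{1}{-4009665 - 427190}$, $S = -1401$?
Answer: $- \frac{1508530701}{4436855} \approx -340.0$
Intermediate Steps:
$U = - \frac{1}{4436855}$ ($U = \frac{1}{-4436855} = - \frac{1}{4436855} \approx -2.2538 \cdot 10^{-7}$)
$j{\left(l \right)} = -340$ ($j{\left(l \right)} = -340 + 0 = -340$)
$U + j{\left(S \right)} = - \frac{1}{4436855} - 340 = - \frac{1508530701}{4436855}$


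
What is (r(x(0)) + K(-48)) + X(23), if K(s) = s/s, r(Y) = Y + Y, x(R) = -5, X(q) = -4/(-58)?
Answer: -259/29 ≈ -8.9310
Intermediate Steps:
X(q) = 2/29 (X(q) = -4*(-1/58) = 2/29)
r(Y) = 2*Y
K(s) = 1
(r(x(0)) + K(-48)) + X(23) = (2*(-5) + 1) + 2/29 = (-10 + 1) + 2/29 = -9 + 2/29 = -259/29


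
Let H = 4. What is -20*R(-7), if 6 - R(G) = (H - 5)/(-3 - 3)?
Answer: -350/3 ≈ -116.67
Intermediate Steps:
R(G) = 35/6 (R(G) = 6 - (4 - 5)/(-3 - 3) = 6 - (-1)/(-6) = 6 - (-1)*(-1)/6 = 6 - 1*⅙ = 6 - ⅙ = 35/6)
-20*R(-7) = -20*35/6 = -350/3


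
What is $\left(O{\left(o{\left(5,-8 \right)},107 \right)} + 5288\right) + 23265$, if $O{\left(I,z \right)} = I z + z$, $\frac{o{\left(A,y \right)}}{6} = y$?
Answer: $23524$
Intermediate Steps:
$o{\left(A,y \right)} = 6 y$
$O{\left(I,z \right)} = z + I z$
$\left(O{\left(o{\left(5,-8 \right)},107 \right)} + 5288\right) + 23265 = \left(107 \left(1 + 6 \left(-8\right)\right) + 5288\right) + 23265 = \left(107 \left(1 - 48\right) + 5288\right) + 23265 = \left(107 \left(-47\right) + 5288\right) + 23265 = \left(-5029 + 5288\right) + 23265 = 259 + 23265 = 23524$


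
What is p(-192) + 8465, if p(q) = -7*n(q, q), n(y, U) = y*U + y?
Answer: -248239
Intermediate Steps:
n(y, U) = y + U*y (n(y, U) = U*y + y = y + U*y)
p(q) = -7*q*(1 + q)
p(-192) + 8465 = -7*(-192)*(1 - 192) + 8465 = -7*(-192)*(-191) + 8465 = -256704 + 8465 = -248239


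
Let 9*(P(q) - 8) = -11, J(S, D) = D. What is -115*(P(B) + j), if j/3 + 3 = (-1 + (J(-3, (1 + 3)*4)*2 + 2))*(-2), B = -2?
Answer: 207230/9 ≈ 23026.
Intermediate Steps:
P(q) = 61/9 (P(q) = 8 + (⅑)*(-11) = 8 - 11/9 = 61/9)
j = -207 (j = -9 + 3*((-1 + (((1 + 3)*4)*2 + 2))*(-2)) = -9 + 3*((-1 + ((4*4)*2 + 2))*(-2)) = -9 + 3*((-1 + (16*2 + 2))*(-2)) = -9 + 3*((-1 + (32 + 2))*(-2)) = -9 + 3*((-1 + 34)*(-2)) = -9 + 3*(33*(-2)) = -9 + 3*(-66) = -9 - 198 = -207)
-115*(P(B) + j) = -115*(61/9 - 207) = -115*(-1802/9) = 207230/9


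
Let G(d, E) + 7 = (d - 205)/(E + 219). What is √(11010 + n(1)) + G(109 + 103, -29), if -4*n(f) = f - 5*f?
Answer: -1323/190 + 11*√91 ≈ 97.970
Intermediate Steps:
n(f) = f (n(f) = -(f - 5*f)/4 = -(-1)*f = f)
G(d, E) = -7 + (-205 + d)/(219 + E) (G(d, E) = -7 + (d - 205)/(E + 219) = -7 + (-205 + d)/(219 + E))
√(11010 + n(1)) + G(109 + 103, -29) = √(11010 + 1) + (-1738 + (109 + 103) - 7*(-29))/(219 - 29) = √11011 + (-1738 + 212 + 203)/190 = 11*√91 + (1/190)*(-1323) = 11*√91 - 1323/190 = -1323/190 + 11*√91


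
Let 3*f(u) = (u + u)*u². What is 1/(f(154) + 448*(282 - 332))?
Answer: 3/7237328 ≈ 4.1452e-7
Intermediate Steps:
f(u) = 2*u³/3 (f(u) = ((u + u)*u²)/3 = ((2*u)*u²)/3 = (2*u³)/3 = 2*u³/3)
1/(f(154) + 448*(282 - 332)) = 1/((⅔)*154³ + 448*(282 - 332)) = 1/((⅔)*3652264 + 448*(-50)) = 1/(7304528/3 - 22400) = 1/(7237328/3) = 3/7237328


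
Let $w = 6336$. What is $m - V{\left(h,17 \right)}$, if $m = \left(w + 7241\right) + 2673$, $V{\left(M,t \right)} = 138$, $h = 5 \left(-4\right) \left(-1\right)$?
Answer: $16112$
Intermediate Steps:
$h = 20$ ($h = \left(-20\right) \left(-1\right) = 20$)
$m = 16250$ ($m = \left(6336 + 7241\right) + 2673 = 13577 + 2673 = 16250$)
$m - V{\left(h,17 \right)} = 16250 - 138 = 16112$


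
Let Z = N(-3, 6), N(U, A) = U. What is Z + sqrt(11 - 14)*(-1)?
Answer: -3 - I*sqrt(3) ≈ -3.0 - 1.732*I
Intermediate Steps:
Z = -3
Z + sqrt(11 - 14)*(-1) = -3 + sqrt(11 - 14)*(-1) = -3 + sqrt(-3)*(-1) = -3 + (I*sqrt(3))*(-1) = -3 - I*sqrt(3)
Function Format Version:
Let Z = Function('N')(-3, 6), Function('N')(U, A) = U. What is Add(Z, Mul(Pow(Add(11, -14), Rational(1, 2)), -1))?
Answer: Add(-3, Mul(-1, I, Pow(3, Rational(1, 2)))) ≈ Add(-3.0000, Mul(-1.7320, I))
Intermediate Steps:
Z = -3
Add(Z, Mul(Pow(Add(11, -14), Rational(1, 2)), -1)) = Add(-3, Mul(Pow(Add(11, -14), Rational(1, 2)), -1)) = Add(-3, Mul(Pow(-3, Rational(1, 2)), -1)) = Add(-3, Mul(Mul(I, Pow(3, Rational(1, 2))), -1)) = Add(-3, Mul(-1, I, Pow(3, Rational(1, 2))))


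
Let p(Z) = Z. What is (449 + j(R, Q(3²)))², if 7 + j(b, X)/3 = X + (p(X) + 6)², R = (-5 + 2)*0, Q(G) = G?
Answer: 1276900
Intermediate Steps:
R = 0 (R = -3*0 = 0)
j(b, X) = -21 + 3*X + 3*(6 + X)² (j(b, X) = -21 + 3*(X + (X + 6)²) = -21 + 3*(X + (6 + X)²) = -21 + (3*X + 3*(6 + X)²) = -21 + 3*X + 3*(6 + X)²)
(449 + j(R, Q(3²)))² = (449 + (-21 + 3*3² + 3*(6 + 3²)²))² = (449 + (-21 + 3*9 + 3*(6 + 9)²))² = (449 + (-21 + 27 + 3*15²))² = (449 + (-21 + 27 + 3*225))² = (449 + (-21 + 27 + 675))² = (449 + 681)² = 1130² = 1276900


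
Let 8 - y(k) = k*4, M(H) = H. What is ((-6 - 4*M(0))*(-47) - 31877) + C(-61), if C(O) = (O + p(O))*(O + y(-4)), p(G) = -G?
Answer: -31595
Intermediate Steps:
y(k) = 8 - 4*k (y(k) = 8 - k*4 = 8 - 4*k)
C(O) = 0 (C(O) = (O - O)*(O + (8 - 4*(-4))) = 0*(O + (8 + 16)) = 0*(O + 24) = 0*(24 + O) = 0)
((-6 - 4*M(0))*(-47) - 31877) + C(-61) = ((-6 - 4*0)*(-47) - 31877) + 0 = ((-6 + 0)*(-47) - 31877) + 0 = (-6*(-47) - 31877) + 0 = (282 - 31877) + 0 = -31595 + 0 = -31595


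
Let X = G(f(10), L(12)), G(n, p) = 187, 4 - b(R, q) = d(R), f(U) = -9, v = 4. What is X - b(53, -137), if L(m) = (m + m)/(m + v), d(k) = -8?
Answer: 175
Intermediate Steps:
b(R, q) = 12 (b(R, q) = 4 - 1*(-8) = 4 + 8 = 12)
L(m) = 2*m/(4 + m) (L(m) = (m + m)/(m + 4) = (2*m)/(4 + m) = 2*m/(4 + m))
X = 187
X - b(53, -137) = 187 - 1*12 = 187 - 12 = 175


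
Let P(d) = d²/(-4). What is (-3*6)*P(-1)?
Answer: 9/2 ≈ 4.5000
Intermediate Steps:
P(d) = -d²/4
(-3*6)*P(-1) = (-3*6)*(-¼*(-1)²) = -(-9)/2 = -18*(-¼) = 9/2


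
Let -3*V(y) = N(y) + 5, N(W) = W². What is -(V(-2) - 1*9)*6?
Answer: 72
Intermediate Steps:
V(y) = -5/3 - y²/3 (V(y) = -(y² + 5)/3 = -(5 + y²)/3 = -5/3 - y²/3)
-(V(-2) - 1*9)*6 = -((-5/3 - ⅓*(-2)²) - 1*9)*6 = -((-5/3 - ⅓*4) - 9)*6 = -((-5/3 - 4/3) - 9)*6 = -(-3 - 9)*6 = -1*(-12)*6 = 12*6 = 72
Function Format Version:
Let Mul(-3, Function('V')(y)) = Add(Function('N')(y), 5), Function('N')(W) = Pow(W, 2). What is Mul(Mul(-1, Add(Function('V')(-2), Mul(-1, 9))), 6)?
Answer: 72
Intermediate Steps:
Function('V')(y) = Add(Rational(-5, 3), Mul(Rational(-1, 3), Pow(y, 2))) (Function('V')(y) = Mul(Rational(-1, 3), Add(Pow(y, 2), 5)) = Mul(Rational(-1, 3), Add(5, Pow(y, 2))) = Add(Rational(-5, 3), Mul(Rational(-1, 3), Pow(y, 2))))
Mul(Mul(-1, Add(Function('V')(-2), Mul(-1, 9))), 6) = Mul(Mul(-1, Add(Add(Rational(-5, 3), Mul(Rational(-1, 3), Pow(-2, 2))), Mul(-1, 9))), 6) = Mul(Mul(-1, Add(Add(Rational(-5, 3), Mul(Rational(-1, 3), 4)), -9)), 6) = Mul(Mul(-1, Add(Add(Rational(-5, 3), Rational(-4, 3)), -9)), 6) = Mul(Mul(-1, Add(-3, -9)), 6) = Mul(Mul(-1, -12), 6) = Mul(12, 6) = 72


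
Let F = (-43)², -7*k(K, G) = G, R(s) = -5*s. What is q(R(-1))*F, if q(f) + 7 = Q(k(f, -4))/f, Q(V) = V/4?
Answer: -451156/35 ≈ -12890.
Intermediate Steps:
k(K, G) = -G/7
Q(V) = V/4 (Q(V) = V*(¼) = V/4)
q(f) = -7 + 1/(7*f) (q(f) = -7 + ((-⅐*(-4))/4)/f = -7 + ((¼)*(4/7))/f = -7 + 1/(7*f))
F = 1849
q(R(-1))*F = (-7 + 1/(7*((-5*(-1)))))*1849 = (-7 + (⅐)/5)*1849 = (-7 + (⅐)*(⅕))*1849 = (-7 + 1/35)*1849 = -244/35*1849 = -451156/35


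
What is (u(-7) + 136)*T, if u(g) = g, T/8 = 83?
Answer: 85656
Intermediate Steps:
T = 664 (T = 8*83 = 664)
(u(-7) + 136)*T = (-7 + 136)*664 = 129*664 = 85656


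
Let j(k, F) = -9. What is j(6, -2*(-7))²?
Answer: 81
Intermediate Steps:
j(6, -2*(-7))² = (-9)² = 81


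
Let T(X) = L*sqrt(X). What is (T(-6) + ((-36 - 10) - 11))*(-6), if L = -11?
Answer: 342 + 66*I*sqrt(6) ≈ 342.0 + 161.67*I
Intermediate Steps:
T(X) = -11*sqrt(X)
(T(-6) + ((-36 - 10) - 11))*(-6) = (-11*I*sqrt(6) + ((-36 - 10) - 11))*(-6) = (-11*I*sqrt(6) + (-46 - 11))*(-6) = (-11*I*sqrt(6) - 57)*(-6) = (-57 - 11*I*sqrt(6))*(-6) = 342 + 66*I*sqrt(6)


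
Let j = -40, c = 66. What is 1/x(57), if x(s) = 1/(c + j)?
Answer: 26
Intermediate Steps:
x(s) = 1/26 (x(s) = 1/(66 - 40) = 1/26)
1/x(57) = 1/(1/26) = 26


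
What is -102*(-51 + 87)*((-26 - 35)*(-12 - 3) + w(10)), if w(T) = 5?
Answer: -3378240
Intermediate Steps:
-102*(-51 + 87)*((-26 - 35)*(-12 - 3) + w(10)) = -102*(-51 + 87)*((-26 - 35)*(-12 - 3) + 5) = -3672*(-61*(-15) + 5) = -3672*(915 + 5) = -3672*920 = -102*33120 = -3378240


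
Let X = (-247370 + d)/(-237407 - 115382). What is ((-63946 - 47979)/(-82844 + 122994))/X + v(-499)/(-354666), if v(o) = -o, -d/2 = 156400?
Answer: -1960214302273/1115626729620 ≈ -1.7571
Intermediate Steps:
d = -312800 (d = -2*156400 = -312800)
X = 560170/352789 (X = (-247370 - 312800)/(-237407 - 115382) = -560170/(-352789) = -560170*(-1/352789) = 560170/352789 ≈ 1.5878)
((-63946 - 47979)/(-82844 + 122994))/X + v(-499)/(-354666) = ((-63946 - 47979)/(-82844 + 122994))/(560170/352789) - 1*(-499)/(-354666) = -111925/40150*(352789/560170) + 499*(-1/354666) = -111925*1/40150*(352789/560170) - 499/354666 = -407/146*352789/560170 - 499/354666 = -143585123/81784820 - 499/354666 = -1960214302273/1115626729620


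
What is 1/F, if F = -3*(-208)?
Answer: 1/624 ≈ 0.0016026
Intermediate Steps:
F = 624
1/F = 1/624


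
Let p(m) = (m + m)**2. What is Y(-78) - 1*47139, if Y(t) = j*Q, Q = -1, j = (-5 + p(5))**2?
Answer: -56164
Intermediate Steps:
p(m) = 4*m**2 (p(m) = (2*m)**2 = 4*m**2)
j = 9025 (j = (-5 + 4*5**2)**2 = (-5 + 4*25)**2 = (-5 + 100)**2 = 95**2 = 9025)
Y(t) = -9025 (Y(t) = 9025*(-1) = -9025)
Y(-78) - 1*47139 = -9025 - 1*47139 = -9025 - 47139 = -56164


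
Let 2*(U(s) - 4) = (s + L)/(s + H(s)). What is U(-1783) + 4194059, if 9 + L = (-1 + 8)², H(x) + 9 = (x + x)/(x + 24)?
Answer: 26410537840749/6297124 ≈ 4.1941e+6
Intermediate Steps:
H(x) = -9 + 2*x/(24 + x) (H(x) = -9 + (x + x)/(x + 24) = -9 + (2*x)/(24 + x) = -9 + 2*x/(24 + x))
L = 40 (L = -9 + (-1 + 8)² = -9 + 7² = -9 + 49 = 40)
U(s) = 4 + (40 + s)/(2*(s + (-216 - 7*s)/(24 + s))) (U(s) = 4 + ((s + 40)/(s + (-216 - 7*s)/(24 + s)))/2 = 4 + ((40 + s)/(s + (-216 - 7*s)/(24 + s)))/2 = 4 + (40 + s)/(2*(s + (-216 - 7*s)/(24 + s))))
U(-1783) + 4194059 = (-768 + 9*(-1783)² + 200*(-1783))/(2*(-216 + (-1783)² + 17*(-1783))) + 4194059 = (-768 + 9*3179089 - 356600)/(2*(-216 + 3179089 - 30311)) + 4194059 = (½)*(-768 + 28611801 - 356600)/3148562 + 4194059 = (½)*(1/3148562)*28254433 + 4194059 = 28254433/6297124 + 4194059 = 26410537840749/6297124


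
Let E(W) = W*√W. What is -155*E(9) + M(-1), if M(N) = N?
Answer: -4186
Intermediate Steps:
E(W) = W^(3/2)
-155*E(9) + M(-1) = -155*9^(3/2) - 1 = -155*27 - 1 = -4185 - 1 = -4186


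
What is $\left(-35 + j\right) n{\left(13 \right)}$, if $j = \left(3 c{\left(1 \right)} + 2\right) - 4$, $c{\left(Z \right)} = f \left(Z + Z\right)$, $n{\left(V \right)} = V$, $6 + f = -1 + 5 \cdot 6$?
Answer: $1313$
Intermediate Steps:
$f = 23$ ($f = -6 + \left(-1 + 5 \cdot 6\right) = -6 + \left(-1 + 30\right) = -6 + 29 = 23$)
$c{\left(Z \right)} = 46 Z$ ($c{\left(Z \right)} = 23 \left(Z + Z\right) = 23 \cdot 2 Z = 46 Z$)
$j = 136$ ($j = \left(3 \cdot 46 \cdot 1 + 2\right) - 4 = \left(3 \cdot 46 + 2\right) - 4 = \left(138 + 2\right) - 4 = 140 - 4 = 136$)
$\left(-35 + j\right) n{\left(13 \right)} = \left(-35 + 136\right) 13 = 101 \cdot 13 = 1313$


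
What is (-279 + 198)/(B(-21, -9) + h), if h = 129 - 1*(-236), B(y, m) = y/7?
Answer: -81/362 ≈ -0.22376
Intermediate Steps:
B(y, m) = y/7 (B(y, m) = y*(⅐) = y/7)
h = 365 (h = 129 + 236 = 365)
(-279 + 198)/(B(-21, -9) + h) = (-279 + 198)/((⅐)*(-21) + 365) = -81/(-3 + 365) = -81/362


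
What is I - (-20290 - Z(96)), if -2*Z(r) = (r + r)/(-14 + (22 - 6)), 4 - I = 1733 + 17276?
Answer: 1237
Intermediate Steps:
I = -19005 (I = 4 - (1733 + 17276) = 4 - 1*19009 = 4 - 19009 = -19005)
Z(r) = -r/2 (Z(r) = -(r + r)/(2*(-14 + (22 - 6))) = -2*r/(2*(-14 + 16)) = -2*r/(2*2) = -r/2)
I - (-20290 - Z(96)) = -19005 - (-20290 - (-1)*96/2) = -19005 - (-20290 - 1*(-48)) = -19005 - (-20290 + 48) = -19005 - 1*(-20242) = -19005 + 20242 = 1237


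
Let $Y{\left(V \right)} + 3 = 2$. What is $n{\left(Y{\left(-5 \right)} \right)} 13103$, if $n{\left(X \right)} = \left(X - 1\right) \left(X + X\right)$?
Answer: $52412$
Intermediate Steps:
$Y{\left(V \right)} = -1$ ($Y{\left(V \right)} = -3 + 2 = -1$)
$n{\left(X \right)} = 2 X \left(-1 + X\right)$ ($n{\left(X \right)} = \left(-1 + X\right) 2 X = 2 X \left(-1 + X\right)$)
$n{\left(Y{\left(-5 \right)} \right)} 13103 = 2 \left(-1\right) \left(-1 - 1\right) 13103 = 2 \left(-1\right) \left(-2\right) 13103 = 4 \cdot 13103 = 52412$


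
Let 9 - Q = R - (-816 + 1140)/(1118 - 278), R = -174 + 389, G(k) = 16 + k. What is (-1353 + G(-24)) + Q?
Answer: -109663/70 ≈ -1566.6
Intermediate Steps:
R = 215
Q = -14393/70 (Q = 9 - (215 - (-816 + 1140)/(1118 - 278)) = 9 - (215 - 324/840) = 9 - (215 - 1*27/70) = 9 - (215 - 27/70) = 9 - 1*15023/70 = 9 - 15023/70 = -14393/70 ≈ -205.61)
(-1353 + G(-24)) + Q = (-1353 + (16 - 24)) - 14393/70 = (-1353 - 8) - 14393/70 = -1361 - 14393/70 = -109663/70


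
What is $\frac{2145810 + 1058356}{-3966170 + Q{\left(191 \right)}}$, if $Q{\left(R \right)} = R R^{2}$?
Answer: $\frac{3204166}{3001701} \approx 1.0674$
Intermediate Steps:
$Q{\left(R \right)} = R^{3}$
$\frac{2145810 + 1058356}{-3966170 + Q{\left(191 \right)}} = \frac{2145810 + 1058356}{-3966170 + 191^{3}} = \frac{3204166}{-3966170 + 6967871} = \frac{3204166}{3001701}$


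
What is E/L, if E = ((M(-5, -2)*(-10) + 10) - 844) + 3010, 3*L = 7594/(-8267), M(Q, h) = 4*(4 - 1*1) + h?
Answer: -25743438/3797 ≈ -6779.9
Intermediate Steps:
M(Q, h) = 12 + h (M(Q, h) = 4*(4 - 1) + h = 4*3 + h = 12 + h)
L = -7594/24801 (L = (7594/(-8267))/3 = (7594*(-1/8267))/3 = (1/3)*(-7594/8267) = -7594/24801 ≈ -0.30620)
E = 2076 (E = (((12 - 2)*(-10) + 10) - 844) + 3010 = ((10*(-10) + 10) - 844) + 3010 = ((-100 + 10) - 844) + 3010 = (-90 - 844) + 3010 = -934 + 3010 = 2076)
E/L = 2076/(-7594/24801) = 2076*(-24801/7594) = -25743438/3797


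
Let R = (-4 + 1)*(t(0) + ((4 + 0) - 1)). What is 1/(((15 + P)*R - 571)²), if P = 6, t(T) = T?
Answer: 1/577600 ≈ 1.7313e-6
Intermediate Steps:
R = -9 (R = (-4 + 1)*(0 + ((4 + 0) - 1)) = -3*(0 + (4 - 1)) = -3*(0 + 3) = -3*3 = -9)
1/(((15 + P)*R - 571)²) = 1/(((15 + 6)*(-9) - 571)²) = 1/((21*(-9) - 571)²) = 1/((-189 - 571)²) = 1/((-760)²) = 1/577600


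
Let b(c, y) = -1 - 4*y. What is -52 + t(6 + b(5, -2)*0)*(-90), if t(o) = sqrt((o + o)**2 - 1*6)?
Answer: -52 - 90*sqrt(138) ≈ -1109.3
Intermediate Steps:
t(o) = sqrt(-6 + 4*o**2) (t(o) = sqrt((2*o)**2 - 6) = sqrt(4*o**2 - 6) = sqrt(-6 + 4*o**2))
-52 + t(6 + b(5, -2)*0)*(-90) = -52 + sqrt(-6 + 4*(6 + (-1 - 4*(-2))*0)**2)*(-90) = -52 + sqrt(-6 + 4*(6 + (-1 + 8)*0)**2)*(-90) = -52 + sqrt(-6 + 4*(6 + 7*0)**2)*(-90) = -52 + sqrt(-6 + 4*(6 + 0)**2)*(-90) = -52 + sqrt(-6 + 4*6**2)*(-90) = -52 + sqrt(-6 + 4*36)*(-90) = -52 + sqrt(-6 + 144)*(-90) = -52 + sqrt(138)*(-90) = -52 - 90*sqrt(138)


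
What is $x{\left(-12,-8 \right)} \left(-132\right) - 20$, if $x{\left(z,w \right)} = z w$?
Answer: $-12692$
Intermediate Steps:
$x{\left(z,w \right)} = w z$
$x{\left(-12,-8 \right)} \left(-132\right) - 20 = \left(-8\right) \left(-12\right) \left(-132\right) - 20 = 96 \left(-132\right) - 20 = -12672 - 20 = -12692$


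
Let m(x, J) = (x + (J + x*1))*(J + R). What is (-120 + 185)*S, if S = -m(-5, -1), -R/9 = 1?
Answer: -7150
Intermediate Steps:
R = -9 (R = -9*1 = -9)
m(x, J) = (-9 + J)*(J + 2*x) (m(x, J) = (x + (J + x*1))*(J - 9) = (x + (J + x))*(-9 + J) = (J + 2*x)*(-9 + J) = (-9 + J)*(J + 2*x))
S = -110 (S = -((-1)² - 18*(-5) - 9*(-1) + 2*(-1)*(-5)) = -(1 + 90 + 9 + 10) = -1*110 = -110)
(-120 + 185)*S = (-120 + 185)*(-110) = 65*(-110) = -7150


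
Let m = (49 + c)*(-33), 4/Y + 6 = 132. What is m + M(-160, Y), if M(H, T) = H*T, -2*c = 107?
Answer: 18071/126 ≈ 143.42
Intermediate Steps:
c = -107/2 (c = -½*107 = -107/2 ≈ -53.500)
Y = 2/63 (Y = 4/(-6 + 132) = 4/126 = 4*(1/126) = 2/63 ≈ 0.031746)
m = 297/2 (m = (49 - 107/2)*(-33) = -9/2*(-33) = 297/2 ≈ 148.50)
m + M(-160, Y) = 297/2 - 160*2/63 = 297/2 - 320/63 = 18071/126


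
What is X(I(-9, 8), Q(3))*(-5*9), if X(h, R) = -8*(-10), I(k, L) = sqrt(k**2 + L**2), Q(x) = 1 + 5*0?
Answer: -3600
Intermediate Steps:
Q(x) = 1 (Q(x) = 1 + 0 = 1)
I(k, L) = sqrt(L**2 + k**2)
X(h, R) = 80
X(I(-9, 8), Q(3))*(-5*9) = 80*(-5*9) = 80*(-45) = -3600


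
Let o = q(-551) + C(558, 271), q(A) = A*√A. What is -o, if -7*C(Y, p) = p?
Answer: 271/7 + 551*I*√551 ≈ 38.714 + 12934.0*I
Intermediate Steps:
C(Y, p) = -p/7
q(A) = A^(3/2)
o = -271/7 - 551*I*√551 (o = (-551)^(3/2) - ⅐*271 = -551*I*√551 - 271/7 = -271/7 - 551*I*√551 ≈ -38.714 - 12934.0*I)
-o = -(-271/7 - 551*I*√551) = 271/7 + 551*I*√551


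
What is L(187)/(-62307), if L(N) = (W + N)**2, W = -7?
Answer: -3600/6923 ≈ -0.52001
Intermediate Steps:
L(N) = (-7 + N)**2
L(187)/(-62307) = (-7 + 187)**2/(-62307) = 180**2*(-1/62307) = 32400*(-1/62307) = -3600/6923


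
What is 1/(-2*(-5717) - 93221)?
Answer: -1/81787 ≈ -1.2227e-5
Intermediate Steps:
1/(-2*(-5717) - 93221) = 1/(11434 - 93221) = 1/(-81787) = -1/81787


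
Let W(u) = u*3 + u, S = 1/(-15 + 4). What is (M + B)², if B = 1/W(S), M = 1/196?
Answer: 72361/9604 ≈ 7.5345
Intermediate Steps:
M = 1/196 ≈ 0.0051020
S = -1/11 (S = 1/(-11) = -1/11 ≈ -0.090909)
W(u) = 4*u (W(u) = 3*u + u = 4*u)
B = -11/4 (B = 1/(4*(-1/11)) = 1/(-4/11) = -11/4 ≈ -2.7500)
(M + B)² = (1/196 - 11/4)² = (-269/98)² = 72361/9604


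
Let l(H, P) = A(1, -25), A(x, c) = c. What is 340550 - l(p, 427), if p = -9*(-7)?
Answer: 340575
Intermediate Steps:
p = 63
l(H, P) = -25
340550 - l(p, 427) = 340550 - 1*(-25) = 340550 + 25 = 340575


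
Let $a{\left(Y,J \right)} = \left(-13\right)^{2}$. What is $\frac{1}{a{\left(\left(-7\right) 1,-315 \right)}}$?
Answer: $\frac{1}{169} \approx 0.0059172$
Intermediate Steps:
$a{\left(Y,J \right)} = 169$
$\frac{1}{a{\left(\left(-7\right) 1,-315 \right)}} = \frac{1}{169}$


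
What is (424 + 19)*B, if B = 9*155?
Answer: 617985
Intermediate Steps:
B = 1395
(424 + 19)*B = (424 + 19)*1395 = 443*1395 = 617985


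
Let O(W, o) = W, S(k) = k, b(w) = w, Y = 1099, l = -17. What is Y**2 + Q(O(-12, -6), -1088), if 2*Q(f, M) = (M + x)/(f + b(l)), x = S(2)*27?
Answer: 35026746/29 ≈ 1.2078e+6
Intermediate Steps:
x = 54 (x = 2*27 = 54)
Q(f, M) = (54 + M)/(2*(-17 + f)) (Q(f, M) = ((M + 54)/(f - 17))/2 = ((54 + M)/(-17 + f))/2 = (54 + M)/(2*(-17 + f)))
Y**2 + Q(O(-12, -6), -1088) = 1099**2 + (54 - 1088)/(2*(-17 - 12)) = 1207801 + (1/2)*(-1034)/(-29) = 1207801 + (1/2)*(-1/29)*(-1034) = 1207801 + 517/29 = 35026746/29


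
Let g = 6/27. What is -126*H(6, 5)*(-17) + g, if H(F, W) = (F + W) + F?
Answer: 327728/9 ≈ 36414.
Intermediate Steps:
H(F, W) = W + 2*F
g = 2/9 (g = 6*(1/27) = 2/9 ≈ 0.22222)
-126*H(6, 5)*(-17) + g = -126*(5 + 2*6)*(-17) + 2/9 = -126*(5 + 12)*(-17) + 2/9 = -2142*(-17) + 2/9 = -126*(-289) + 2/9 = 36414 + 2/9 = 327728/9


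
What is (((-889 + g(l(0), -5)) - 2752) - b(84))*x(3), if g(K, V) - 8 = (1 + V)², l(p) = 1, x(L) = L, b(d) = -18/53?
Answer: -575049/53 ≈ -10850.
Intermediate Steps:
b(d) = -18/53 (b(d) = -18*1/53 = -18/53)
g(K, V) = 8 + (1 + V)²
(((-889 + g(l(0), -5)) - 2752) - b(84))*x(3) = (((-889 + (8 + (1 - 5)²)) - 2752) - 1*(-18/53))*3 = (((-889 + (8 + (-4)²)) - 2752) + 18/53)*3 = (((-889 + (8 + 16)) - 2752) + 18/53)*3 = (((-889 + 24) - 2752) + 18/53)*3 = ((-865 - 2752) + 18/53)*3 = (-3617 + 18/53)*3 = -191683/53*3 = -575049/53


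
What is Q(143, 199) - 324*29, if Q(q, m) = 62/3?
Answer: -28126/3 ≈ -9375.3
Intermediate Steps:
Q(q, m) = 62/3 (Q(q, m) = 62*(1/3) = 62/3)
Q(143, 199) - 324*29 = 62/3 - 324*29 = 62/3 - 1*9396 = 62/3 - 9396 = -28126/3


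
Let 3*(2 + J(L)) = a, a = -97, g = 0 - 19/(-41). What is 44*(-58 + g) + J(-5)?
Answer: -315611/123 ≈ -2565.9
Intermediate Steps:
g = 19/41 (g = 0 - 19*(-1)/41 = 0 - 1*(-19/41) = 0 + 19/41 = 19/41 ≈ 0.46341)
J(L) = -103/3 (J(L) = -2 + (⅓)*(-97) = -2 - 97/3 = -103/3)
44*(-58 + g) + J(-5) = 44*(-58 + 19/41) - 103/3 = 44*(-2359/41) - 103/3 = -103796/41 - 103/3 = -315611/123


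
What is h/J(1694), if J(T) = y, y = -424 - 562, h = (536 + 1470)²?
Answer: -118354/29 ≈ -4081.2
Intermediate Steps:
h = 4024036 (h = 2006² = 4024036)
y = -986
J(T) = -986
h/J(1694) = 4024036/(-986) = 4024036*(-1/986) = -118354/29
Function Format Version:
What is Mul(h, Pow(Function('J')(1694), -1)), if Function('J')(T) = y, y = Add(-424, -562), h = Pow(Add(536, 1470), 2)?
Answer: Rational(-118354, 29) ≈ -4081.2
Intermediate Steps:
h = 4024036 (h = Pow(2006, 2) = 4024036)
y = -986
Function('J')(T) = -986
Mul(h, Pow(Function('J')(1694), -1)) = Mul(4024036, Pow(-986, -1)) = Mul(4024036, Rational(-1, 986)) = Rational(-118354, 29)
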